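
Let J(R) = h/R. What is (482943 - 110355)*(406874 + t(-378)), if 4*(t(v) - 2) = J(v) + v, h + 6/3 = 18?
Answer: 9548399799494/63 ≈ 1.5156e+11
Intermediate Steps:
h = 16 (h = -2 + 18 = 16)
J(R) = 16/R
t(v) = 2 + 4/v + v/4 (t(v) = 2 + (16/v + v)/4 = 2 + (v + 16/v)/4 = 2 + (4/v + v/4) = 2 + 4/v + v/4)
(482943 - 110355)*(406874 + t(-378)) = (482943 - 110355)*(406874 + (2 + 4/(-378) + (¼)*(-378))) = 372588*(406874 + (2 + 4*(-1/378) - 189/2)) = 372588*(406874 + (2 - 2/189 - 189/2)) = 372588*(406874 - 34969/378) = 372588*(153763403/378) = 9548399799494/63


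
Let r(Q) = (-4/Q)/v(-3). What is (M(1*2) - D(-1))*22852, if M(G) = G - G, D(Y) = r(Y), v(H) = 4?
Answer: -22852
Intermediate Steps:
r(Q) = -1/Q (r(Q) = -4/Q/4 = -4/Q*(¼) = -1/Q)
D(Y) = -1/Y
M(G) = 0
(M(1*2) - D(-1))*22852 = (0 - (-1)/(-1))*22852 = (0 - (-1)*(-1))*22852 = (0 - 1*1)*22852 = (0 - 1)*22852 = -1*22852 = -22852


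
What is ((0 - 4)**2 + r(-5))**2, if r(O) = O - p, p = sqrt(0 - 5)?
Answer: (-11 + I*sqrt(5))**2 ≈ 116.0 - 49.193*I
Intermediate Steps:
p = I*sqrt(5) (p = sqrt(-5) = I*sqrt(5) ≈ 2.2361*I)
r(O) = O - I*sqrt(5)
((0 - 4)**2 + r(-5))**2 = ((0 - 4)**2 + (-5 - I*sqrt(5)))**2 = ((-4)**2 + (-5 - I*sqrt(5)))**2 = (16 + (-5 - I*sqrt(5)))**2 = (11 - I*sqrt(5))**2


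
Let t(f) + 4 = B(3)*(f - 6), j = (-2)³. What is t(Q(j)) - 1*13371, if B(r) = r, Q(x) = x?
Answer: -13417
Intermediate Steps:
j = -8
t(f) = -22 + 3*f (t(f) = -4 + 3*(f - 6) = -4 + 3*(-6 + f) = -4 + (-18 + 3*f) = -22 + 3*f)
t(Q(j)) - 1*13371 = (-22 + 3*(-8)) - 1*13371 = (-22 - 24) - 13371 = -46 - 13371 = -13417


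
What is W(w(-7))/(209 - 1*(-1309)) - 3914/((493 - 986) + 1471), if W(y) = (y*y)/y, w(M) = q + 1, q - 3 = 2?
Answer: -494632/123717 ≈ -3.9981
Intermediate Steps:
q = 5 (q = 3 + 2 = 5)
w(M) = 6 (w(M) = 5 + 1 = 6)
W(y) = y (W(y) = y**2/y = y)
W(w(-7))/(209 - 1*(-1309)) - 3914/((493 - 986) + 1471) = 6/(209 - 1*(-1309)) - 3914/((493 - 986) + 1471) = 6/(209 + 1309) - 3914/(-493 + 1471) = 6/1518 - 3914/978 = 6*(1/1518) - 3914*1/978 = 1/253 - 1957/489 = -494632/123717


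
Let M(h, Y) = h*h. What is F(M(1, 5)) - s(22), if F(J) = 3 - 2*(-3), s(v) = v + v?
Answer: -35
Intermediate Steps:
M(h, Y) = h²
s(v) = 2*v
F(J) = 9 (F(J) = 3 + 6 = 9)
F(M(1, 5)) - s(22) = 9 - 2*22 = 9 - 1*44 = 9 - 44 = -35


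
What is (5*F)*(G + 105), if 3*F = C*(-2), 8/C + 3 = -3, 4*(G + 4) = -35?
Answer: 410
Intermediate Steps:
G = -51/4 (G = -4 + (¼)*(-35) = -4 - 35/4 = -51/4 ≈ -12.750)
C = -4/3 (C = 8/(-3 - 3) = 8/(-6) = 8*(-⅙) = -4/3 ≈ -1.3333)
F = 8/9 (F = (-4/3*(-2))/3 = (⅓)*(8/3) = 8/9 ≈ 0.88889)
(5*F)*(G + 105) = (5*(8/9))*(-51/4 + 105) = (40/9)*(369/4) = 410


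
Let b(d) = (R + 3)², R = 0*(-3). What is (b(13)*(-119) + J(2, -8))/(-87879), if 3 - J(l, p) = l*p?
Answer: 1052/87879 ≈ 0.011971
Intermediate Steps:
J(l, p) = 3 - l*p
R = 0
b(d) = 9 (b(d) = (0 + 3)² = 3² = 9)
(b(13)*(-119) + J(2, -8))/(-87879) = (9*(-119) + (3 - 1*2*(-8)))/(-87879) = (-1071 + (3 + 16))*(-1/87879) = (-1071 + 19)*(-1/87879) = -1052*(-1/87879) = 1052/87879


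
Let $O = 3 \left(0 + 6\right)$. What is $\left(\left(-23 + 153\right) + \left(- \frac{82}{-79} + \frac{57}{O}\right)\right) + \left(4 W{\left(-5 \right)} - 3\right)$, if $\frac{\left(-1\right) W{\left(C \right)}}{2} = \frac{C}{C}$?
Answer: $\frac{58399}{474} \approx 123.2$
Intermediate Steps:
$O = 18$ ($O = 3 \cdot 6 = 18$)
$W{\left(C \right)} = -2$ ($W{\left(C \right)} = - 2 \frac{C}{C} = \left(-2\right) 1 = -2$)
$\left(\left(-23 + 153\right) + \left(- \frac{82}{-79} + \frac{57}{O}\right)\right) + \left(4 W{\left(-5 \right)} - 3\right) = \left(\left(-23 + 153\right) + \left(- \frac{82}{-79} + \frac{57}{18}\right)\right) + \left(4 \left(-2\right) - 3\right) = \left(130 + \left(\left(-82\right) \left(- \frac{1}{79}\right) + 57 \cdot \frac{1}{18}\right)\right) - 11 = \left(130 + \left(\frac{82}{79} + \frac{19}{6}\right)\right) - 11 = \left(130 + \frac{1993}{474}\right) - 11 = \frac{63613}{474} - 11 = \frac{58399}{474}$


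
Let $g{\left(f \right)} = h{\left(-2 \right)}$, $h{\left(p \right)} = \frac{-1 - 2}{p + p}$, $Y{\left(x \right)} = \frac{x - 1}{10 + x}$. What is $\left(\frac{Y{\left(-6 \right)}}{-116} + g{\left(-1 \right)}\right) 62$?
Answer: $\frac{11005}{232} \approx 47.435$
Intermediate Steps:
$Y{\left(x \right)} = \frac{-1 + x}{10 + x}$
$h{\left(p \right)} = - \frac{3}{2 p}$
$g{\left(f \right)} = \frac{3}{4}$ ($g{\left(f \right)} = - \frac{3}{2 \left(-2\right)} = \left(- \frac{3}{2}\right) \left(- \frac{1}{2}\right) = \frac{3}{4}$)
$\left(\frac{Y{\left(-6 \right)}}{-116} + g{\left(-1 \right)}\right) 62 = \left(\frac{\frac{1}{10 - 6} \left(-1 - 6\right)}{-116} + \frac{3}{4}\right) 62 = \left(\frac{1}{4} \left(-7\right) \left(- \frac{1}{116}\right) + \frac{3}{4}\right) 62 = \left(\left(- \frac{7}{4}\right) \left(- \frac{1}{116}\right) + \frac{3}{4}\right) 62 = \left(\frac{7}{464} + \frac{3}{4}\right) 62 = \frac{355}{464} \cdot 62 = \frac{11005}{232}$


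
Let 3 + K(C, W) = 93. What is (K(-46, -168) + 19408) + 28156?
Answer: 47654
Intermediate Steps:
K(C, W) = 90 (K(C, W) = -3 + 93 = 90)
(K(-46, -168) + 19408) + 28156 = (90 + 19408) + 28156 = 19498 + 28156 = 47654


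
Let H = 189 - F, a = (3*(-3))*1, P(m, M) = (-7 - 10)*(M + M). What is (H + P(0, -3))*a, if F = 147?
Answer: -1296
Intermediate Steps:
P(m, M) = -34*M
a = -9 (a = -9*1 = -9)
H = 42 (H = 189 - 1*147 = 189 - 147 = 42)
(H + P(0, -3))*a = (42 - 34*(-3))*(-9) = (42 + 102)*(-9) = 144*(-9) = -1296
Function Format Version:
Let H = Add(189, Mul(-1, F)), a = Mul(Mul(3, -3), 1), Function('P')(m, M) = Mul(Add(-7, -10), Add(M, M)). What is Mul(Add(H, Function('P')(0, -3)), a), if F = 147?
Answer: -1296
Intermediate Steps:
Function('P')(m, M) = Mul(-34, M) (Function('P')(m, M) = Mul(-17, Mul(2, M)) = Mul(-34, M))
a = -9 (a = Mul(-9, 1) = -9)
H = 42 (H = Add(189, Mul(-1, 147)) = Add(189, -147) = 42)
Mul(Add(H, Function('P')(0, -3)), a) = Mul(Add(42, Mul(-34, -3)), -9) = Mul(Add(42, 102), -9) = Mul(144, -9) = -1296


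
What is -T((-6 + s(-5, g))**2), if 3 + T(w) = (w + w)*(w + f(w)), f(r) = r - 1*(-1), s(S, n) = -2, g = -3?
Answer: -16509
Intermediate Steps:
f(r) = 1 + r (f(r) = r + 1 = 1 + r)
T(w) = -3 + 2*w*(1 + 2*w) (T(w) = -3 + (w + w)*(w + (1 + w)) = -3 + (2*w)*(1 + 2*w) = -3 + 2*w*(1 + 2*w))
-T((-6 + s(-5, g))**2) = -(-3 + 2*(-6 - 2)**2 + 4*((-6 - 2)**2)**2) = -(-3 + 2*(-8)**2 + 4*((-8)**2)**2) = -(-3 + 2*64 + 4*64**2) = -(-3 + 128 + 4*4096) = -(-3 + 128 + 16384) = -1*16509 = -16509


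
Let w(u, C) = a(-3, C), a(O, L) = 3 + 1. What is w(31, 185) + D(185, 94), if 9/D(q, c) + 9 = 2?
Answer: 19/7 ≈ 2.7143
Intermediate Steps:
a(O, L) = 4
D(q, c) = -9/7 (D(q, c) = 9/(-9 + 2) = 9/(-7) = 9*(-⅐) = -9/7)
w(u, C) = 4
w(31, 185) + D(185, 94) = 4 - 9/7 = 19/7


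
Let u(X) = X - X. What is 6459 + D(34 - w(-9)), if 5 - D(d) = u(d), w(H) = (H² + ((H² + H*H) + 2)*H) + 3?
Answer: 6464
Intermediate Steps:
w(H) = 3 + H² + H*(2 + 2*H²) (w(H) = (H² + ((H² + H²) + 2)*H) + 3 = (H² + (2*H² + 2)*H) + 3 = (H² + (2 + 2*H²)*H) + 3 = (H² + H*(2 + 2*H²)) + 3 = 3 + H² + H*(2 + 2*H²))
u(X) = 0
D(d) = 5 (D(d) = 5 - 1*0 = 5 + 0 = 5)
6459 + D(34 - w(-9)) = 6459 + 5 = 6464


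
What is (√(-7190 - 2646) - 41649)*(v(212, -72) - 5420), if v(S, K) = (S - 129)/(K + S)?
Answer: 31599804333/140 - 758717*I*√2459/70 ≈ 2.2571e+8 - 5.3748e+5*I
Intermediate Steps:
v(S, K) = (-129 + S)/(K + S)
(√(-7190 - 2646) - 41649)*(v(212, -72) - 5420) = (√(-7190 - 2646) - 41649)*((-129 + 212)/(-72 + 212) - 5420) = (√(-9836) - 41649)*(83/140 - 5420) = (2*I*√2459 - 41649)*((1/140)*83 - 5420) = (-41649 + 2*I*√2459)*(83/140 - 5420) = (-41649 + 2*I*√2459)*(-758717/140) = 31599804333/140 - 758717*I*√2459/70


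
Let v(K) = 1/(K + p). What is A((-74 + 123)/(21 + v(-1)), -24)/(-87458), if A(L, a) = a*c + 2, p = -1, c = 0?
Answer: -1/43729 ≈ -2.2868e-5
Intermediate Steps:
v(K) = 1/(-1 + K) (v(K) = 1/(K - 1) = 1/(-1 + K))
A(L, a) = 2 (A(L, a) = a*0 + 2 = 0 + 2 = 2)
A((-74 + 123)/(21 + v(-1)), -24)/(-87458) = 2/(-87458) = 2*(-1/87458) = -1/43729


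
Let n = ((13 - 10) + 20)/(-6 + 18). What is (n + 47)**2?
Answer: 344569/144 ≈ 2392.8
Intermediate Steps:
n = 23/12 (n = (3 + 20)/12 = 23*(1/12) = 23/12 ≈ 1.9167)
(n + 47)**2 = (23/12 + 47)**2 = (587/12)**2 = 344569/144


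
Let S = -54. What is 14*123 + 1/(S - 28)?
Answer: 141203/82 ≈ 1722.0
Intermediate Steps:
14*123 + 1/(S - 28) = 14*123 + 1/(-54 - 28) = 1722 + 1/(-82) = 1722 - 1/82 = 141203/82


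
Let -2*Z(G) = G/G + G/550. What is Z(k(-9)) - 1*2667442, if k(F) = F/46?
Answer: -134972590491/50600 ≈ -2.6674e+6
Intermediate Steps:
k(F) = F/46 (k(F) = F*(1/46) = F/46)
Z(G) = -½ - G/1100 (Z(G) = -(G/G + G/550)/2 = -(1 + G*(1/550))/2 = -(1 + G/550)/2 = -½ - G/1100)
Z(k(-9)) - 1*2667442 = (-½ - (-9)/50600) - 1*2667442 = (-½ - 1/1100*(-9/46)) - 2667442 = (-½ + 9/50600) - 2667442 = -25291/50600 - 2667442 = -134972590491/50600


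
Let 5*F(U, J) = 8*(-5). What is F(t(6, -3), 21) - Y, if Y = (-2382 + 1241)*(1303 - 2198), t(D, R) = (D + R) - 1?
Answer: -1021203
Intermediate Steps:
t(D, R) = -1 + D + R
Y = 1021195 (Y = -1141*(-895) = 1021195)
F(U, J) = -8 (F(U, J) = (8*(-5))/5 = (⅕)*(-40) = -8)
F(t(6, -3), 21) - Y = -8 - 1*1021195 = -8 - 1021195 = -1021203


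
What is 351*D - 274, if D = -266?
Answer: -93640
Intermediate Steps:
351*D - 274 = 351*(-266) - 274 = -93366 - 274 = -93640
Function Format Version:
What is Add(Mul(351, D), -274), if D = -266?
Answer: -93640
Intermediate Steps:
Add(Mul(351, D), -274) = Add(Mul(351, -266), -274) = Add(-93366, -274) = -93640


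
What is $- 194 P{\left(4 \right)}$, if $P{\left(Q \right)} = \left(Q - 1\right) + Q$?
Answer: $-1358$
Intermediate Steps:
$P{\left(Q \right)} = -1 + 2 Q$ ($P{\left(Q \right)} = \left(-1 + Q\right) + Q = -1 + 2 Q$)
$- 194 P{\left(4 \right)} = - 194 \left(-1 + 2 \cdot 4\right) = - 194 \left(-1 + 8\right) = \left(-194\right) 7 = -1358$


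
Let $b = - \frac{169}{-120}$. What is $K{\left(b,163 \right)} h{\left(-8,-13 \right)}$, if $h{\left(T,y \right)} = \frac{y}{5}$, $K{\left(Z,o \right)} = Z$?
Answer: $- \frac{2197}{600} \approx -3.6617$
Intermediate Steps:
$b = \frac{169}{120}$ ($b = \left(-169\right) \left(- \frac{1}{120}\right) = \frac{169}{120} \approx 1.4083$)
$h{\left(T,y \right)} = \frac{y}{5}$ ($h{\left(T,y \right)} = y \frac{1}{5} = \frac{y}{5}$)
$K{\left(b,163 \right)} h{\left(-8,-13 \right)} = \frac{169 \cdot \frac{1}{5} \left(-13\right)}{120} = \frac{169}{120} \left(- \frac{13}{5}\right) = - \frac{2197}{600}$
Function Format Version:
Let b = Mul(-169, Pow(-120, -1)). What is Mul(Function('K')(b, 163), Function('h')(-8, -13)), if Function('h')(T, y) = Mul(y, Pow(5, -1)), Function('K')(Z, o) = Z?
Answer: Rational(-2197, 600) ≈ -3.6617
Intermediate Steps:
b = Rational(169, 120) (b = Mul(-169, Rational(-1, 120)) = Rational(169, 120) ≈ 1.4083)
Function('h')(T, y) = Mul(Rational(1, 5), y) (Function('h')(T, y) = Mul(y, Rational(1, 5)) = Mul(Rational(1, 5), y))
Mul(Function('K')(b, 163), Function('h')(-8, -13)) = Mul(Rational(169, 120), Mul(Rational(1, 5), -13)) = Mul(Rational(169, 120), Rational(-13, 5)) = Rational(-2197, 600)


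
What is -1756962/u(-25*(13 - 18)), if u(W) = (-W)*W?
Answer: 1756962/15625 ≈ 112.45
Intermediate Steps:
u(W) = -W²
-1756962/u(-25*(13 - 18)) = -1756962*(-1/(625*(13 - 18)²)) = -1756962/((-(-25*(-5))²)) = -1756962/((-1*125²)) = -1756962/((-1*15625)) = -1756962/(-15625) = -1756962*(-1/15625) = 1756962/15625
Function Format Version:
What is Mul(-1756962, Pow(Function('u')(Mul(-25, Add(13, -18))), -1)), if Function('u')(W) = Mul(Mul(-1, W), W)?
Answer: Rational(1756962, 15625) ≈ 112.45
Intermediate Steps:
Function('u')(W) = Mul(-1, Pow(W, 2))
Mul(-1756962, Pow(Function('u')(Mul(-25, Add(13, -18))), -1)) = Mul(-1756962, Pow(Mul(-1, Pow(Mul(-25, Add(13, -18)), 2)), -1)) = Mul(-1756962, Pow(Mul(-1, Pow(Mul(-25, -5), 2)), -1)) = Mul(-1756962, Pow(Mul(-1, Pow(125, 2)), -1)) = Mul(-1756962, Pow(Mul(-1, 15625), -1)) = Mul(-1756962, Pow(-15625, -1)) = Mul(-1756962, Rational(-1, 15625)) = Rational(1756962, 15625)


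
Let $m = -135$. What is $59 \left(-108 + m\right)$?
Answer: $-14337$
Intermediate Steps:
$59 \left(-108 + m\right) = 59 \left(-108 - 135\right) = 59 \left(-243\right) = -14337$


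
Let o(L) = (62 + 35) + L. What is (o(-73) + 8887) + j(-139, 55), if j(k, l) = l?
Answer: 8966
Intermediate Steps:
o(L) = 97 + L
(o(-73) + 8887) + j(-139, 55) = ((97 - 73) + 8887) + 55 = (24 + 8887) + 55 = 8911 + 55 = 8966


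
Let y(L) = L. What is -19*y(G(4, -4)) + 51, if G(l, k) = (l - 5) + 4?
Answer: -6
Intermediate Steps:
G(l, k) = -1 + l (G(l, k) = (-5 + l) + 4 = -1 + l)
-19*y(G(4, -4)) + 51 = -19*(-1 + 4) + 51 = -19*3 + 51 = -57 + 51 = -6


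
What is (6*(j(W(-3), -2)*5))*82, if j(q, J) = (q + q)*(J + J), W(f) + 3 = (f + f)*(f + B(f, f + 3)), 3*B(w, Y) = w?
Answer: -413280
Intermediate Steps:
B(w, Y) = w/3
W(f) = -3 + 8*f²/3 (W(f) = -3 + (f + f)*(f + f/3) = -3 + (2*f)*(4*f/3) = -3 + 8*f²/3)
j(q, J) = 4*J*q (j(q, J) = (2*q)*(2*J) = 4*J*q)
(6*(j(W(-3), -2)*5))*82 = (6*((4*(-2)*(-3 + (8/3)*(-3)²))*5))*82 = (6*((4*(-2)*(-3 + (8/3)*9))*5))*82 = (6*((4*(-2)*(-3 + 24))*5))*82 = (6*((4*(-2)*21)*5))*82 = (6*(-168*5))*82 = (6*(-840))*82 = -5040*82 = -413280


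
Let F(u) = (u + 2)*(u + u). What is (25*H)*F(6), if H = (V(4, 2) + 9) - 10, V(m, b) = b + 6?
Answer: 16800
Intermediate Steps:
V(m, b) = 6 + b
H = 7 (H = ((6 + 2) + 9) - 10 = (8 + 9) - 10 = 17 - 10 = 7)
F(u) = 2*u*(2 + u) (F(u) = (2 + u)*(2*u) = 2*u*(2 + u))
(25*H)*F(6) = (25*7)*(2*6*(2 + 6)) = 175*(2*6*8) = 175*96 = 16800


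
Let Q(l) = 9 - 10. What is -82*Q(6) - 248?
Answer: -166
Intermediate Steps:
Q(l) = -1
-82*Q(6) - 248 = -82*(-1) - 248 = 82 - 248 = -166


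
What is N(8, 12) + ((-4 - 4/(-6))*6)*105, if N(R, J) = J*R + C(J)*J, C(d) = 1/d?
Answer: -2003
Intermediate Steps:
C(d) = 1/d
N(R, J) = 1 + J*R (N(R, J) = J*R + J/J = J*R + 1 = 1 + J*R)
N(8, 12) + ((-4 - 4/(-6))*6)*105 = (1 + 12*8) + ((-4 - 4/(-6))*6)*105 = (1 + 96) + ((-4 - 4*(-⅙))*6)*105 = 97 + ((-4 + ⅔)*6)*105 = 97 - 10/3*6*105 = 97 - 20*105 = 97 - 2100 = -2003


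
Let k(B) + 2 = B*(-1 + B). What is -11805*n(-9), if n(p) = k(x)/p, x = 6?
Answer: 110180/3 ≈ 36727.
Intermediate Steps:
k(B) = -2 + B*(-1 + B)
n(p) = 28/p (n(p) = (-2 + 6**2 - 1*6)/p = (-2 + 36 - 6)/p = 28/p)
-11805*n(-9) = -330540/(-9) = -330540*(-1)/9 = -11805*(-28/9) = 110180/3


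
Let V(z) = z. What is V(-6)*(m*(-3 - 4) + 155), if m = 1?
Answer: -888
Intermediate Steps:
V(-6)*(m*(-3 - 4) + 155) = -6*(1*(-3 - 4) + 155) = -6*(1*(-7) + 155) = -6*(-7 + 155) = -6*148 = -888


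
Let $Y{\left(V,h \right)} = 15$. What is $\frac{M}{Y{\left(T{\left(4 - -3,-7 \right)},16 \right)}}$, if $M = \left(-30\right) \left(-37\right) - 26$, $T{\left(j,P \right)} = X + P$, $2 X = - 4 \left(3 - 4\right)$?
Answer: $\frac{1084}{15} \approx 72.267$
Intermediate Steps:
$X = 2$ ($X = \frac{\left(-4\right) \left(3 - 4\right)}{2} = \frac{\left(-4\right) \left(-1\right)}{2} = \frac{1}{2} \cdot 4 = 2$)
$T{\left(j,P \right)} = 2 + P$
$M = 1084$ ($M = 1110 - 26 = 1084$)
$\frac{M}{Y{\left(T{\left(4 - -3,-7 \right)},16 \right)}} = \frac{1084}{15}$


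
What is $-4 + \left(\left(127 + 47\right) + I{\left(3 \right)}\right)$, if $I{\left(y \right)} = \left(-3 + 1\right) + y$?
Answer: $171$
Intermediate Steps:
$I{\left(y \right)} = -2 + y$
$-4 + \left(\left(127 + 47\right) + I{\left(3 \right)}\right) = -4 + \left(\left(127 + 47\right) + \left(-2 + 3\right)\right) = -4 + \left(174 + 1\right) = -4 + 175 = 171$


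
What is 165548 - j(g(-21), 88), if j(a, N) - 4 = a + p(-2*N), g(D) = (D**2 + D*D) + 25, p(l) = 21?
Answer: 164616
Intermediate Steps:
g(D) = 25 + 2*D**2 (g(D) = (D**2 + D**2) + 25 = 2*D**2 + 25 = 25 + 2*D**2)
j(a, N) = 25 + a (j(a, N) = 4 + (a + 21) = 4 + (21 + a) = 25 + a)
165548 - j(g(-21), 88) = 165548 - (25 + (25 + 2*(-21)**2)) = 165548 - (25 + (25 + 2*441)) = 165548 - (25 + (25 + 882)) = 165548 - (25 + 907) = 165548 - 1*932 = 165548 - 932 = 164616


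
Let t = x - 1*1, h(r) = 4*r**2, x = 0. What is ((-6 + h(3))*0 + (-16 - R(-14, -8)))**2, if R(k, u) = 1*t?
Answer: 225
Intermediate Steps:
t = -1 (t = 0 - 1*1 = 0 - 1 = -1)
R(k, u) = -1 (R(k, u) = 1*(-1) = -1)
((-6 + h(3))*0 + (-16 - R(-14, -8)))**2 = ((-6 + 4*3**2)*0 + (-16 - 1*(-1)))**2 = ((-6 + 4*9)*0 + (-16 + 1))**2 = ((-6 + 36)*0 - 15)**2 = (30*0 - 15)**2 = (0 - 15)**2 = (-15)**2 = 225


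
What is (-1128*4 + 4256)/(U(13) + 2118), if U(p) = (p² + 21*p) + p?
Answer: -256/2573 ≈ -0.099495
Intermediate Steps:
U(p) = p² + 22*p
(-1128*4 + 4256)/(U(13) + 2118) = (-1128*4 + 4256)/(13*(22 + 13) + 2118) = (-4512 + 4256)/(13*35 + 2118) = -256/(455 + 2118) = -256/2573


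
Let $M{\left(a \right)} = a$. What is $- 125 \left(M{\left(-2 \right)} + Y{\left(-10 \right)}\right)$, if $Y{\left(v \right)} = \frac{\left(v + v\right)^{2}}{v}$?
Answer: $5250$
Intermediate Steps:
$Y{\left(v \right)} = 4 v$ ($Y{\left(v \right)} = \frac{\left(2 v\right)^{2}}{v} = \frac{4 v^{2}}{v} = 4 v$)
$- 125 \left(M{\left(-2 \right)} + Y{\left(-10 \right)}\right) = - 125 \left(-2 + 4 \left(-10\right)\right) = - 125 \left(-2 - 40\right) = \left(-125\right) \left(-42\right) = 5250$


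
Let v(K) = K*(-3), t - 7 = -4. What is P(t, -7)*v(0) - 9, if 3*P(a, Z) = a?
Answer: -9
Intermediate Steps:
t = 3 (t = 7 - 4 = 3)
P(a, Z) = a/3
v(K) = -3*K
P(t, -7)*v(0) - 9 = ((⅓)*3)*(-3*0) - 9 = 1*0 - 9 = 0 - 9 = -9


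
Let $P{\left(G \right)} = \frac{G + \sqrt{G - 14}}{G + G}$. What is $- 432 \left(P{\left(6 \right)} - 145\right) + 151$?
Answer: $62575 - 72 i \sqrt{2} \approx 62575.0 - 101.82 i$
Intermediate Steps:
$P{\left(G \right)} = \frac{G + \sqrt{-14 + G}}{2 G}$
$- 432 \left(P{\left(6 \right)} - 145\right) + 151 = - 432 \left(\frac{6 + \sqrt{-14 + 6}}{2 \cdot 6} - 145\right) + 151 = - 432 \left(\frac{1}{2} \cdot \frac{1}{6} \left(6 + \sqrt{-8}\right) - 145\right) + 151 = - 432 \left(\frac{1}{2} \cdot \frac{1}{6} \left(6 + 2 i \sqrt{2}\right) - 145\right) + 151 = - 432 \left(\left(\frac{1}{2} + \frac{i \sqrt{2}}{6}\right) - 145\right) + 151 = - 432 \left(- \frac{289}{2} + \frac{i \sqrt{2}}{6}\right) + 151 = \left(62424 - 72 i \sqrt{2}\right) + 151 = 62575 - 72 i \sqrt{2}$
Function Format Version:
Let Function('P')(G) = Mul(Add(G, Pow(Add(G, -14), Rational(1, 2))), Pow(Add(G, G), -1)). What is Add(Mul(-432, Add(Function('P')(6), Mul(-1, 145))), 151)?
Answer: Add(62575, Mul(-72, I, Pow(2, Rational(1, 2)))) ≈ Add(62575., Mul(-101.82, I))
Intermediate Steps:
Function('P')(G) = Mul(Rational(1, 2), Pow(G, -1), Add(G, Pow(Add(-14, G), Rational(1, 2)))) (Function('P')(G) = Mul(Add(G, Pow(Add(-14, G), Rational(1, 2))), Pow(Mul(2, G), -1)) = Mul(Add(G, Pow(Add(-14, G), Rational(1, 2))), Mul(Rational(1, 2), Pow(G, -1))) = Mul(Rational(1, 2), Pow(G, -1), Add(G, Pow(Add(-14, G), Rational(1, 2)))))
Add(Mul(-432, Add(Function('P')(6), Mul(-1, 145))), 151) = Add(Mul(-432, Add(Mul(Rational(1, 2), Pow(6, -1), Add(6, Pow(Add(-14, 6), Rational(1, 2)))), Mul(-1, 145))), 151) = Add(Mul(-432, Add(Mul(Rational(1, 2), Rational(1, 6), Add(6, Pow(-8, Rational(1, 2)))), -145)), 151) = Add(Mul(-432, Add(Mul(Rational(1, 2), Rational(1, 6), Add(6, Mul(2, I, Pow(2, Rational(1, 2))))), -145)), 151) = Add(Mul(-432, Add(Add(Rational(1, 2), Mul(Rational(1, 6), I, Pow(2, Rational(1, 2)))), -145)), 151) = Add(Mul(-432, Add(Rational(-289, 2), Mul(Rational(1, 6), I, Pow(2, Rational(1, 2))))), 151) = Add(Add(62424, Mul(-72, I, Pow(2, Rational(1, 2)))), 151) = Add(62575, Mul(-72, I, Pow(2, Rational(1, 2))))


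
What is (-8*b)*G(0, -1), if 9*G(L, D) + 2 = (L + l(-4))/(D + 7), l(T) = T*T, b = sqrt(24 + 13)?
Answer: -16*sqrt(37)/27 ≈ -3.6046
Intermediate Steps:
b = sqrt(37) ≈ 6.0828
l(T) = T**2
G(L, D) = -2/9 + (16 + L)/(9*(7 + D)) (G(L, D) = -2/9 + ((L + (-4)**2)/(D + 7))/9 = -2/9 + ((L + 16)/(7 + D))/9 = -2/9 + ((16 + L)/(7 + D))/9 = -2/9 + (16 + L)/(9*(7 + D)))
(-8*b)*G(0, -1) = (-8*sqrt(37))*((2 + 0 - 2*(-1))/(9*(7 - 1))) = (-8*sqrt(37))*((1/9)*(2 + 0 + 2)/6) = (-8*sqrt(37))*((1/9)*(1/6)*4) = -8*sqrt(37)*(2/27) = -16*sqrt(37)/27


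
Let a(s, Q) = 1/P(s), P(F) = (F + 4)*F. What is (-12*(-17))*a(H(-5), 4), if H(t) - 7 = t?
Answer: 17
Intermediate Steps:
H(t) = 7 + t
P(F) = F*(4 + F) (P(F) = (4 + F)*F = F*(4 + F))
a(s, Q) = 1/(s*(4 + s))
(-12*(-17))*a(H(-5), 4) = (-12*(-17))*(1/((7 - 5)*(4 + (7 - 5)))) = 204*(1/(2*(4 + 2))) = 204*((1/2)/6) = 204*((1/2)*(1/6)) = 204*(1/12) = 17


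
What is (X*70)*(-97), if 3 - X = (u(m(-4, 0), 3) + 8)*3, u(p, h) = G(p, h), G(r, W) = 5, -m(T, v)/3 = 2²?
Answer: 244440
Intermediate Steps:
m(T, v) = -12 (m(T, v) = -3*2² = -3*4 = -12)
u(p, h) = 5
X = -36 (X = 3 - (5 + 8)*3 = 3 - 13*3 = 3 - 1*39 = 3 - 39 = -36)
(X*70)*(-97) = -36*70*(-97) = -2520*(-97) = 244440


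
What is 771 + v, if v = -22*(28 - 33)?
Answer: 881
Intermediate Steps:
v = 110 (v = -22*(-5) = 110)
771 + v = 771 + 110 = 881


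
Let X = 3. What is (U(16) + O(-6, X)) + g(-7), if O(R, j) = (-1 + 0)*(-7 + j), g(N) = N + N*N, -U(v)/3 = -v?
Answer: 94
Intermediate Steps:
U(v) = 3*v (U(v) = -(-3)*v = 3*v)
g(N) = N + N**2
O(R, j) = 7 - j (O(R, j) = -(-7 + j) = 7 - j)
(U(16) + O(-6, X)) + g(-7) = (3*16 + (7 - 1*3)) - 7*(1 - 7) = (48 + (7 - 3)) - 7*(-6) = (48 + 4) + 42 = 52 + 42 = 94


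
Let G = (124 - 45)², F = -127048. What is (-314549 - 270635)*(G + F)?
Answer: 70694323488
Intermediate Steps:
G = 6241 (G = 79² = 6241)
(-314549 - 270635)*(G + F) = (-314549 - 270635)*(6241 - 127048) = -585184*(-120807) = 70694323488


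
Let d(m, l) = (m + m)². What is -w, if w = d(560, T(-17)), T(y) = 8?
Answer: -1254400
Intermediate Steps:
d(m, l) = 4*m² (d(m, l) = (2*m)² = 4*m²)
w = 1254400 (w = 4*560² = 4*313600 = 1254400)
-w = -1*1254400 = -1254400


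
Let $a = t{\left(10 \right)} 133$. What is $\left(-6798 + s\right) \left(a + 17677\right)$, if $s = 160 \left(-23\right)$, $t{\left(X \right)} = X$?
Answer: $-199155346$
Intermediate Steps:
$a = 1330$ ($a = 10 \cdot 133 = 1330$)
$s = -3680$
$\left(-6798 + s\right) \left(a + 17677\right) = \left(-6798 - 3680\right) \left(1330 + 17677\right) = \left(-10478\right) 19007 = -199155346$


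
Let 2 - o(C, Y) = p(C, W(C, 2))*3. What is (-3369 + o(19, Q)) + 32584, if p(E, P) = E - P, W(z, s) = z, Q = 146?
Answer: 29217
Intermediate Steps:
o(C, Y) = 2 (o(C, Y) = 2 - (C - C)*3 = 2 - 0*3 = 2 - 1*0 = 2 + 0 = 2)
(-3369 + o(19, Q)) + 32584 = (-3369 + 2) + 32584 = -3367 + 32584 = 29217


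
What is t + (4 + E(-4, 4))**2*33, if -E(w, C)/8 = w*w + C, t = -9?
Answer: 803079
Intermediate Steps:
E(w, C) = -8*C - 8*w**2 (E(w, C) = -8*(w*w + C) = -8*(w**2 + C) = -8*(C + w**2) = -8*C - 8*w**2)
t + (4 + E(-4, 4))**2*33 = -9 + (4 + (-8*4 - 8*(-4)**2))**2*33 = -9 + (4 + (-32 - 8*16))**2*33 = -9 + (4 + (-32 - 128))**2*33 = -9 + (4 - 160)**2*33 = -9 + (-156)**2*33 = -9 + 24336*33 = -9 + 803088 = 803079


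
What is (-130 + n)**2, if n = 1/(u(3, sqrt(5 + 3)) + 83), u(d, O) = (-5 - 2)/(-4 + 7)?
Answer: 989542849/58564 ≈ 16897.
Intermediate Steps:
u(d, O) = -7/3
n = 3/242 (n = 1/(-7/3 + 83) = 1/(242/3) = 3/242 ≈ 0.012397)
(-130 + n)**2 = (-130 + 3/242)**2 = (-31457/242)**2 = 989542849/58564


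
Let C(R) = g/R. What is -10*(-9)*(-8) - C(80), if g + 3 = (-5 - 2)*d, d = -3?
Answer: -28809/40 ≈ -720.22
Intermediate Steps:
g = 18 (g = -3 + (-5 - 2)*(-3) = -3 - 7*(-3) = -3 + 21 = 18)
C(R) = 18/R
-10*(-9)*(-8) - C(80) = -10*(-9)*(-8) - 18/80 = 90*(-8) - 18/80 = -720 - 1*9/40 = -720 - 9/40 = -28809/40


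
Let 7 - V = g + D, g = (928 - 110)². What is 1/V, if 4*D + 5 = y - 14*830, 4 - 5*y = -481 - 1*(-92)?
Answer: -5/3331152 ≈ -1.5010e-6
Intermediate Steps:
y = 393/5 (y = ⅘ - (-481 - 1*(-92))/5 = ⅘ - (-481 + 92)/5 = ⅘ - ⅕*(-389) = ⅘ + 389/5 = 393/5 ≈ 78.600)
g = 669124 (g = 818² = 669124)
D = -14433/5 (D = -5/4 + (393/5 - 14*830)/4 = -5/4 + (393/5 - 11620)/4 = -5/4 + (¼)*(-57707/5) = -5/4 - 57707/20 = -14433/5 ≈ -2886.6)
V = -3331152/5 (V = 7 - (669124 - 14433/5) = 7 - 1*3331187/5 = 7 - 3331187/5 = -3331152/5 ≈ -6.6623e+5)
1/V = 1/(-3331152/5) = -5/3331152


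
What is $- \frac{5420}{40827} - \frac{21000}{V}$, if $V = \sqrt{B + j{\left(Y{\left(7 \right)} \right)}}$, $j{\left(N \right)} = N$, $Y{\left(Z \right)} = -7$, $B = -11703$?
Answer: $- \frac{5420}{40827} + \frac{2100 i \sqrt{11710}}{1171} \approx -0.13276 + 194.06 i$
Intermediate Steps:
$V = i \sqrt{11710}$ ($V = \sqrt{-11703 - 7} = \sqrt{-11710} = i \sqrt{11710} \approx 108.21 i$)
$- \frac{5420}{40827} - \frac{21000}{V} = - \frac{5420}{40827} - \frac{21000}{i \sqrt{11710}} = \left(-5420\right) \frac{1}{40827} - 21000 \left(- \frac{i \sqrt{11710}}{11710}\right) = - \frac{5420}{40827} + \frac{2100 i \sqrt{11710}}{1171}$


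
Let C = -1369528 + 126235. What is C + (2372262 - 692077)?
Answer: 436892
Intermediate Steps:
C = -1243293
C + (2372262 - 692077) = -1243293 + (2372262 - 692077) = -1243293 + 1680185 = 436892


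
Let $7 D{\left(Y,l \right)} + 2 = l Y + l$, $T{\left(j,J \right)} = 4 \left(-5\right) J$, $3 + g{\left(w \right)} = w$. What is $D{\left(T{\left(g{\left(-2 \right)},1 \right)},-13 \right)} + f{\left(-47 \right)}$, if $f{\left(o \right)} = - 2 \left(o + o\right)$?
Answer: $223$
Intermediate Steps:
$g{\left(w \right)} = -3 + w$
$T{\left(j,J \right)} = - 20 J$
$f{\left(o \right)} = - 4 o$ ($f{\left(o \right)} = - 2 \cdot 2 o = - 4 o$)
$D{\left(Y,l \right)} = - \frac{2}{7} + \frac{l}{7} + \frac{Y l}{7}$ ($D{\left(Y,l \right)} = - \frac{2}{7} + \frac{l Y + l}{7} = - \frac{2}{7} + \frac{Y l + l}{7} = - \frac{2}{7} + \frac{l + Y l}{7} = - \frac{2}{7} + \left(\frac{l}{7} + \frac{Y l}{7}\right) = - \frac{2}{7} + \frac{l}{7} + \frac{Y l}{7}$)
$D{\left(T{\left(g{\left(-2 \right)},1 \right)},-13 \right)} + f{\left(-47 \right)} = \left(- \frac{2}{7} + \frac{1}{7} \left(-13\right) + \frac{1}{7} \left(\left(-20\right) 1\right) \left(-13\right)\right) - -188 = \left(- \frac{2}{7} - \frac{13}{7} + \frac{1}{7} \left(-20\right) \left(-13\right)\right) + 188 = \left(- \frac{2}{7} - \frac{13}{7} + \frac{260}{7}\right) + 188 = 35 + 188 = 223$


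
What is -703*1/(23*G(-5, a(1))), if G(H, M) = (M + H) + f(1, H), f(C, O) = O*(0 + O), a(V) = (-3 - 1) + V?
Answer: -703/391 ≈ -1.7980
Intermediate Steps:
a(V) = -4 + V
f(C, O) = O² (f(C, O) = O*O = O²)
G(H, M) = H + M + H² (G(H, M) = (M + H) + H² = (H + M) + H² = H + M + H²)
-703*1/(23*G(-5, a(1))) = -703*1/(23*(-5 + (-4 + 1) + (-5)²)) = -703*1/(23*(-5 - 3 + 25)) = -703/(17*23) = -703/391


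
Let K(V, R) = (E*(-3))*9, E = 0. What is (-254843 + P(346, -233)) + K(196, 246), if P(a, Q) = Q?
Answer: -255076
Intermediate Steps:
K(V, R) = 0 (K(V, R) = (0*(-3))*9 = 0*9 = 0)
(-254843 + P(346, -233)) + K(196, 246) = (-254843 - 233) + 0 = -255076 + 0 = -255076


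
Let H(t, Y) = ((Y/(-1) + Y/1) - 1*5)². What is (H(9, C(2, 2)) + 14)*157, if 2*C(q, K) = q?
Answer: 6123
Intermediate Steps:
C(q, K) = q/2
H(t, Y) = 25 (H(t, Y) = ((Y*(-1) + Y*1) - 5)² = ((-Y + Y) - 5)² = (0 - 5)² = (-5)² = 25)
(H(9, C(2, 2)) + 14)*157 = (25 + 14)*157 = 39*157 = 6123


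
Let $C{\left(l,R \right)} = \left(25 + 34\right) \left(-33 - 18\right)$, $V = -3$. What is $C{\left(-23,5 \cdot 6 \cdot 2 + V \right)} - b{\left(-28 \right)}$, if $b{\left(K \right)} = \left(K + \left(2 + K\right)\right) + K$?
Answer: $-2927$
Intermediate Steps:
$C{\left(l,R \right)} = -3009$ ($C{\left(l,R \right)} = 59 \left(-51\right) = -3009$)
$b{\left(K \right)} = 2 + 3 K$ ($b{\left(K \right)} = \left(2 + 2 K\right) + K = 2 + 3 K$)
$C{\left(-23,5 \cdot 6 \cdot 2 + V \right)} - b{\left(-28 \right)} = -3009 - \left(2 + 3 \left(-28\right)\right) = -3009 - \left(2 - 84\right) = -3009 - -82 = -3009 + 82 = -2927$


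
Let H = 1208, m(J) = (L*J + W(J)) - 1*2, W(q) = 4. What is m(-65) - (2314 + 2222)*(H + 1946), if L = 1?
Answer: -14306607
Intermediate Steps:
m(J) = 2 + J (m(J) = (1*J + 4) - 1*2 = (J + 4) - 2 = (4 + J) - 2 = 2 + J)
m(-65) - (2314 + 2222)*(H + 1946) = (2 - 65) - (2314 + 2222)*(1208 + 1946) = -63 - 4536*3154 = -63 - 1*14306544 = -63 - 14306544 = -14306607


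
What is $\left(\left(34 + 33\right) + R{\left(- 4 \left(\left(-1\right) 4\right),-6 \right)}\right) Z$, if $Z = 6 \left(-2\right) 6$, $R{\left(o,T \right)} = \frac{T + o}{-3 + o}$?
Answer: $- \frac{63432}{13} \approx -4879.4$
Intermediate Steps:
$R{\left(o,T \right)} = \frac{T + o}{-3 + o}$
$Z = -72$ ($Z = \left(-12\right) 6 = -72$)
$\left(\left(34 + 33\right) + R{\left(- 4 \left(\left(-1\right) 4\right),-6 \right)}\right) Z = \left(\left(34 + 33\right) + \frac{-6 - 4 \left(\left(-1\right) 4\right)}{-3 - 4 \left(\left(-1\right) 4\right)}\right) \left(-72\right) = \left(67 + \frac{-6 - -16}{-3 - -16}\right) \left(-72\right) = \left(67 + \frac{-6 + 16}{-3 + 16}\right) \left(-72\right) = \left(67 + \frac{1}{13} \cdot 10\right) \left(-72\right) = \left(67 + \frac{10}{13}\right) \left(-72\right) = \frac{881}{13} \left(-72\right) = - \frac{63432}{13}$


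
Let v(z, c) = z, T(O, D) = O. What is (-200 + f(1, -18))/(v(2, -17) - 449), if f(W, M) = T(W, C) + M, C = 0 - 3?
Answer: 217/447 ≈ 0.48546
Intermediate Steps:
C = -3
f(W, M) = M + W (f(W, M) = W + M = M + W)
(-200 + f(1, -18))/(v(2, -17) - 449) = (-200 + (-18 + 1))/(2 - 449) = (-200 - 17)/(-447) = -217*(-1/447) = 217/447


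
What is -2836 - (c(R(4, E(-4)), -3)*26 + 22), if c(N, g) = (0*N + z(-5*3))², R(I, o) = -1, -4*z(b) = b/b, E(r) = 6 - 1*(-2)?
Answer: -22877/8 ≈ -2859.6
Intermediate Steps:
E(r) = 8 (E(r) = 6 + 2 = 8)
z(b) = -¼ (z(b) = -b/(4*b) = -¼*1 = -¼)
c(N, g) = 1/16 (c(N, g) = (0*N - ¼)² = (0 - ¼)² = (-¼)² = 1/16)
-2836 - (c(R(4, E(-4)), -3)*26 + 22) = -2836 - ((1/16)*26 + 22) = -2836 - (13/8 + 22) = -2836 - 1*189/8 = -2836 - 189/8 = -22877/8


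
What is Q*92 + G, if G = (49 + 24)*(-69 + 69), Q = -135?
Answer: -12420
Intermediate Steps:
G = 0 (G = 73*0 = 0)
Q*92 + G = -135*92 + 0 = -12420 + 0 = -12420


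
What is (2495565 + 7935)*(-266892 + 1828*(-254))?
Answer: -1830569214000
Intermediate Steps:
(2495565 + 7935)*(-266892 + 1828*(-254)) = 2503500*(-266892 - 464312) = 2503500*(-731204) = -1830569214000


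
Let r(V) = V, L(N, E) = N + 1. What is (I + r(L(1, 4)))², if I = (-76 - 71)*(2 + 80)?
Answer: 145250704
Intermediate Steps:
L(N, E) = 1 + N
I = -12054 (I = -147*82 = -12054)
(I + r(L(1, 4)))² = (-12054 + (1 + 1))² = (-12054 + 2)² = (-12052)² = 145250704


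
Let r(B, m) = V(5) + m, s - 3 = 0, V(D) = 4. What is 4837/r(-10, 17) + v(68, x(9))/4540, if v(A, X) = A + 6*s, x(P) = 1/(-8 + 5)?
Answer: 1568699/6810 ≈ 230.35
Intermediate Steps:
s = 3 (s = 3 + 0 = 3)
r(B, m) = 4 + m
x(P) = -1/3 (x(P) = 1/(-3) = -1/3)
v(A, X) = 18 + A (v(A, X) = A + 6*3 = A + 18 = 18 + A)
4837/r(-10, 17) + v(68, x(9))/4540 = 4837/(4 + 17) + (18 + 68)/4540 = 4837/21 + 86*(1/4540) = 4837*(1/21) + 43/2270 = 691/3 + 43/2270 = 1568699/6810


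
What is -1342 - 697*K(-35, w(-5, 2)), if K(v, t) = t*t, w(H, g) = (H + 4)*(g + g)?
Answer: -12494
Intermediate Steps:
w(H, g) = 2*g*(4 + H) (w(H, g) = (4 + H)*(2*g) = 2*g*(4 + H))
K(v, t) = t²
-1342 - 697*K(-35, w(-5, 2)) = -1342 - 697*16*(4 - 5)² = -1342 - 697*(2*2*(-1))² = -1342 - 697*(-4)² = -1342 - 697*16 = -1342 - 11152 = -12494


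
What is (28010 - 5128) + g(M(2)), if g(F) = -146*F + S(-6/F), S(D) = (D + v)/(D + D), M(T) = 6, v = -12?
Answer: 44025/2 ≈ 22013.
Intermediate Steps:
S(D) = (-12 + D)/(2*D) (S(D) = (D - 12)/(D + D) = (-12 + D)/((2*D)) = (-12 + D)*(1/(2*D)) = (-12 + D)/(2*D))
g(F) = -146*F - F*(-12 - 6/F)/12 (g(F) = -146*F + (-12 - 6/F)/(2*((-6/F))) = -146*F + (-F/6)*(-12 - 6/F)/2 = -146*F - F*(-12 - 6/F)/12)
(28010 - 5128) + g(M(2)) = (28010 - 5128) + (½ - 145*6) = 22882 + (½ - 870) = 22882 - 1739/2 = 44025/2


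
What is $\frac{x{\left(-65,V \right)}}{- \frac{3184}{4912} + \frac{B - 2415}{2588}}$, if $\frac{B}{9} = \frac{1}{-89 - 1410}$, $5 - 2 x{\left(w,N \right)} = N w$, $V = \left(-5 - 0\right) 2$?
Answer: $\frac{192045441795}{941685923} \approx 203.94$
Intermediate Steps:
$V = -10$ ($V = \left(-5 + 0\right) 2 = \left(-5\right) 2 = -10$)
$x{\left(w,N \right)} = \frac{5}{2} - \frac{N w}{2}$
$B = - \frac{9}{1499}$ ($B = \frac{9}{-89 - 1410} = \frac{9}{-1499} = 9 \left(- \frac{1}{1499}\right) = - \frac{9}{1499} \approx -0.006004$)
$\frac{x{\left(-65,V \right)}}{- \frac{3184}{4912} + \frac{B - 2415}{2588}} = \frac{\frac{5}{2} - \left(-5\right) \left(-65\right)}{- \frac{3184}{4912} + \frac{- \frac{9}{1499} - 2415}{2588}} = \frac{\frac{5}{2} - 325}{\left(-3184\right) \frac{1}{4912} - \frac{1810047}{1939706}} = - \frac{645}{2 \left(- \frac{199}{307} - \frac{1810047}{1939706}\right)} = - \frac{645}{2 \left(- \frac{941685923}{595489742}\right)} = \left(- \frac{645}{2}\right) \left(- \frac{595489742}{941685923}\right) = \frac{192045441795}{941685923}$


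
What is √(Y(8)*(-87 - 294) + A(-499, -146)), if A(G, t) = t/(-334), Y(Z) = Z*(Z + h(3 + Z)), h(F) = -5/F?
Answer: 5*I*√3104348137/1837 ≈ 151.65*I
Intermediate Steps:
Y(Z) = Z*(Z - 5/(3 + Z))
A(G, t) = -t/334 (A(G, t) = t*(-1/334) = -t/334)
√(Y(8)*(-87 - 294) + A(-499, -146)) = √((8*(-5 + 8*(3 + 8))/(3 + 8))*(-87 - 294) - 1/334*(-146)) = √((8*(-5 + 8*11)/11)*(-381) + 73/167) = √((8*(1/11)*(-5 + 88))*(-381) + 73/167) = √((8*(1/11)*83)*(-381) + 73/167) = √((664/11)*(-381) + 73/167) = √(-252984/11 + 73/167) = √(-42247525/1837) = 5*I*√3104348137/1837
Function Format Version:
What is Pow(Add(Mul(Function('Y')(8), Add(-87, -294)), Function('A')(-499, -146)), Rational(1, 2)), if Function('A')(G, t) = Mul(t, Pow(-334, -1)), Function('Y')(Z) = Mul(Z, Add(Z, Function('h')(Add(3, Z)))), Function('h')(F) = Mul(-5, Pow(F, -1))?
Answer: Mul(Rational(5, 1837), I, Pow(3104348137, Rational(1, 2))) ≈ Mul(151.65, I)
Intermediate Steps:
Function('Y')(Z) = Mul(Z, Add(Z, Mul(-5, Pow(Add(3, Z), -1))))
Function('A')(G, t) = Mul(Rational(-1, 334), t) (Function('A')(G, t) = Mul(t, Rational(-1, 334)) = Mul(Rational(-1, 334), t))
Pow(Add(Mul(Function('Y')(8), Add(-87, -294)), Function('A')(-499, -146)), Rational(1, 2)) = Pow(Add(Mul(Mul(8, Pow(Add(3, 8), -1), Add(-5, Mul(8, Add(3, 8)))), Add(-87, -294)), Mul(Rational(-1, 334), -146)), Rational(1, 2)) = Pow(Add(Mul(Mul(8, Pow(11, -1), Add(-5, Mul(8, 11))), -381), Rational(73, 167)), Rational(1, 2)) = Pow(Add(Mul(Mul(8, Rational(1, 11), Add(-5, 88)), -381), Rational(73, 167)), Rational(1, 2)) = Pow(Add(Mul(Mul(8, Rational(1, 11), 83), -381), Rational(73, 167)), Rational(1, 2)) = Pow(Add(Mul(Rational(664, 11), -381), Rational(73, 167)), Rational(1, 2)) = Pow(Add(Rational(-252984, 11), Rational(73, 167)), Rational(1, 2)) = Pow(Rational(-42247525, 1837), Rational(1, 2)) = Mul(Rational(5, 1837), I, Pow(3104348137, Rational(1, 2)))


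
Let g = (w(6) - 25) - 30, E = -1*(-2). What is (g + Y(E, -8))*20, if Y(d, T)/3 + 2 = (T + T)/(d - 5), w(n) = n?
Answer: -780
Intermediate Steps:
E = 2
Y(d, T) = -6 + 6*T/(-5 + d) (Y(d, T) = -6 + 3*((T + T)/(d - 5)) = -6 + 3*((2*T)/(-5 + d)) = -6 + 3*(2*T/(-5 + d)) = -6 + 6*T/(-5 + d))
g = -49 (g = (6 - 25) - 30 = -19 - 30 = -49)
(g + Y(E, -8))*20 = (-49 + 6*(5 - 8 - 1*2)/(-5 + 2))*20 = (-49 + 6*(5 - 8 - 2)/(-3))*20 = (-49 + 6*(-1/3)*(-5))*20 = (-49 + 10)*20 = -39*20 = -780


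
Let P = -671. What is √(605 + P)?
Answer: I*√66 ≈ 8.124*I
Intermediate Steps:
√(605 + P) = √(605 - 671) = √(-66) = I*√66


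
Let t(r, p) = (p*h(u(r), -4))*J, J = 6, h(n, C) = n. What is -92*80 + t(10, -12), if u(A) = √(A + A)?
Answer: -7360 - 144*√5 ≈ -7682.0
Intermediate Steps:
u(A) = √2*√A (u(A) = √(2*A) = √2*√A)
t(r, p) = 6*p*√2*√r (t(r, p) = (p*(√2*√r))*6 = (p*√2*√r)*6 = 6*p*√2*√r)
-92*80 + t(10, -12) = -92*80 + 6*(-12)*√2*√10 = -7360 - 144*√5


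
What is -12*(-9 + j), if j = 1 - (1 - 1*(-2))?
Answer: 132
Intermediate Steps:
j = -2 (j = 1 - (1 + 2) = 1 - 1*3 = 1 - 3 = -2)
-12*(-9 + j) = -12*(-9 - 2) = -12*(-11) = 132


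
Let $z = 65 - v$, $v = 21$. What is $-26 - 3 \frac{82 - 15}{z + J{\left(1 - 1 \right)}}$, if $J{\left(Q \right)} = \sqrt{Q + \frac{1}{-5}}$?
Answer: $\frac{- 26 \sqrt{5} + 6725 i}{\sqrt{5} - 220 i} \approx -30.568 + 0.046426 i$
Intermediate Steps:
$J{\left(Q \right)} = \sqrt{- \frac{1}{5} + Q}$ ($J{\left(Q \right)} = \sqrt{Q - \frac{1}{5}} = \sqrt{- \frac{1}{5} + Q}$)
$z = 44$ ($z = 65 - 21 = 44$)
$-26 - 3 \frac{82 - 15}{z + J{\left(1 - 1 \right)}} = -26 - 3 \frac{82 - 15}{44 + \frac{\sqrt{-5 + 25 \left(1 - 1\right)}}{5}} = -26 - 3 \frac{67}{44 + \frac{\sqrt{-5 + 25 \cdot 0}}{5}} = -26 - 3 \frac{67}{44 + \frac{\sqrt{-5 + 0}}{5}} = -26 - 3 \frac{67}{44 + \frac{\sqrt{-5}}{5}} = -26 - 3 \frac{67}{44 + \frac{i \sqrt{5}}{5}} = -26 - \frac{201}{44 + \frac{i \sqrt{5}}{5}}$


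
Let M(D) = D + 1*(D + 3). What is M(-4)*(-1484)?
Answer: 7420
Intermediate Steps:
M(D) = 3 + 2*D (M(D) = D + 1*(3 + D) = D + (3 + D) = 3 + 2*D)
M(-4)*(-1484) = (3 + 2*(-4))*(-1484) = (3 - 8)*(-1484) = -5*(-1484) = 7420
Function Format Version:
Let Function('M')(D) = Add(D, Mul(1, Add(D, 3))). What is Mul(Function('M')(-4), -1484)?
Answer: 7420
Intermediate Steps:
Function('M')(D) = Add(3, Mul(2, D)) (Function('M')(D) = Add(D, Mul(1, Add(3, D))) = Add(D, Add(3, D)) = Add(3, Mul(2, D)))
Mul(Function('M')(-4), -1484) = Mul(Add(3, Mul(2, -4)), -1484) = Mul(Add(3, -8), -1484) = Mul(-5, -1484) = 7420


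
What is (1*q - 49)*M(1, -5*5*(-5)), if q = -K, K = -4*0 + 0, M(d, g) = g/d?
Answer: -6125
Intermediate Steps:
K = 0 (K = 0 + 0 = 0)
q = 0 (q = -1*0 = 0)
(1*q - 49)*M(1, -5*5*(-5)) = (1*0 - 49)*((-5*5*(-5))/1) = (0 - 49)*(-25*(-5)*1) = -6125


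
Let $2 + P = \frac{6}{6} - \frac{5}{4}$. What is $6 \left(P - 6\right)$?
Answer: $- \frac{99}{2} \approx -49.5$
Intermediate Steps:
$P = - \frac{9}{4}$ ($P = -2 + \left(\frac{6}{6} - \frac{5}{4}\right) = -2 + \left(6 \cdot \frac{1}{6} - \frac{5}{4}\right) = -2 + \left(1 - \frac{5}{4}\right) = -2 - \frac{1}{4} = - \frac{9}{4} \approx -2.25$)
$6 \left(P - 6\right) = 6 \left(- \frac{9}{4} - 6\right) = 6 \left(- \frac{33}{4}\right) = - \frac{99}{2}$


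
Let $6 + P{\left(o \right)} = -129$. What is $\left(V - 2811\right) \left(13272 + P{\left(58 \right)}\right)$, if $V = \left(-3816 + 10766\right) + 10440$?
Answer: $191524323$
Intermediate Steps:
$P{\left(o \right)} = -135$ ($P{\left(o \right)} = -6 - 129 = -135$)
$V = 17390$ ($V = 6950 + 10440 = 17390$)
$\left(V - 2811\right) \left(13272 + P{\left(58 \right)}\right) = \left(17390 - 2811\right) \left(13272 - 135\right) = 14579 \cdot 13137 = 191524323$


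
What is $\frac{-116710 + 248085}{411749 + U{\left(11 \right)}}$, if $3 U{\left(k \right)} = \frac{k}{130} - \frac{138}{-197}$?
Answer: $\frac{10093541250}{31634695777} \approx 0.31907$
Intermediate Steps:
$U{\left(k \right)} = \frac{46}{197} + \frac{k}{390}$ ($U{\left(k \right)} = \frac{\frac{k}{130} - \frac{138}{-197}}{3} = \frac{k \frac{1}{130} - - \frac{138}{197}}{3} = \frac{\frac{k}{130} + \frac{138}{197}}{3} = \frac{\frac{138}{197} + \frac{k}{130}}{3} = \frac{46}{197} + \frac{k}{390}$)
$\frac{-116710 + 248085}{411749 + U{\left(11 \right)}} = \frac{-116710 + 248085}{411749 + \left(\frac{46}{197} + \frac{1}{390} \cdot 11\right)} = \frac{131375}{411749 + \left(\frac{46}{197} + \frac{11}{390}\right)} = \frac{131375}{411749 + \frac{20107}{76830}} = \frac{131375}{\frac{31634695777}{76830}} = 131375 \cdot \frac{76830}{31634695777} = \frac{10093541250}{31634695777}$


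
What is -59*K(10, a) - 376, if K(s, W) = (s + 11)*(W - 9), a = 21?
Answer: -15244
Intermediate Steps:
K(s, W) = (-9 + W)*(11 + s) (K(s, W) = (11 + s)*(-9 + W) = (-9 + W)*(11 + s))
-59*K(10, a) - 376 = -59*(-99 - 9*10 + 11*21 + 21*10) - 376 = -59*(-99 - 90 + 231 + 210) - 376 = -59*252 - 376 = -14868 - 376 = -15244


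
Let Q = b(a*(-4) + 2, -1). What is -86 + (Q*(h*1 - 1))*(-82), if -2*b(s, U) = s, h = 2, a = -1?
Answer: 160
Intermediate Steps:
b(s, U) = -s/2
Q = -3 (Q = -(-1*(-4) + 2)/2 = -(4 + 2)/2 = -½*6 = -3)
-86 + (Q*(h*1 - 1))*(-82) = -86 - 3*(2*1 - 1)*(-82) = -86 - 3*(2 - 1)*(-82) = -86 - 3*1*(-82) = -86 - 3*(-82) = -86 + 246 = 160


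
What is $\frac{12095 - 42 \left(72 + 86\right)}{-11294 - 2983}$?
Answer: $- \frac{5459}{14277} \approx -0.38236$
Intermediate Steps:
$\frac{12095 - 42 \left(72 + 86\right)}{-11294 - 2983} = \frac{12095 - 6636}{-14277} = \left(12095 - 6636\right) \left(- \frac{1}{14277}\right) = 5459 \left(- \frac{1}{14277}\right) = - \frac{5459}{14277}$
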